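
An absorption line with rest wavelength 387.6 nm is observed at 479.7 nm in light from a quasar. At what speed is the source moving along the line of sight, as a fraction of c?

λ'/λ₀ = 1.2376 > 1 (redshift), so the source is receding.
λ'/λ₀ = √((1 + β)/(1 − β)) for a receding source ⇒ β = (r² − 1)/(r² + 1) with r = λ'/λ₀.
β = (1.5317 − 1)/(1.5317 + 1) ≈ 0.210.

0.210c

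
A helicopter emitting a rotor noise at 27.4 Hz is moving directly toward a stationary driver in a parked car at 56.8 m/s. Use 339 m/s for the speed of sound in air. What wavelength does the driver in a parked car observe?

10.30 m

With the source moving toward a stationary observer, f' = f · v/(v − v_s).
f' = 27.4 × 339/(339 − 56.8) ≈ 32.9 Hz.
λ' = v/f' = 339/32.915 ≈ 10.30 m.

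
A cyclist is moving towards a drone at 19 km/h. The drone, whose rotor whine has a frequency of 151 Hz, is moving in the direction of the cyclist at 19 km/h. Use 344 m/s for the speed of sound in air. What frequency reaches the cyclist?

156 Hz

19 km/h = 5.278 m/s; 19 km/h = 5.278 m/s.
With source approaching and observer approaching, f' = f · (v + v_o)/(v − v_s).
f' = 151 × (344 + 5.278)/(344 − 5.278) = 151 × 349.28/338.72 ≈ 156 Hz.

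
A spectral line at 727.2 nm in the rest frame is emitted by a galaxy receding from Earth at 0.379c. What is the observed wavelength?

1083.7 nm

Relativistic Doppler for wavelength: λ' = λ₀ · √((1 + β)/(1 − β)).
λ' = 727.2 × √(1.3790/0.6210) = 727.2 × 1.49017 ≈ 1083.7 nm.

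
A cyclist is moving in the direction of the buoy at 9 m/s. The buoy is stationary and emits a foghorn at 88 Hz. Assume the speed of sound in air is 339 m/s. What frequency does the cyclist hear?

Moving observer, stationary source: f' = f · (v + v_o)/v.
f' = 88 × (339 + 9)/339 = 88 × 348/339 ≈ 90 Hz.

90 Hz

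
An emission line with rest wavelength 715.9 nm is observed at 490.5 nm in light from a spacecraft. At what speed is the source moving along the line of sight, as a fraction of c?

λ'/λ₀ = 0.6852 < 1 (blueshift), so the source is approaching.
λ'/λ₀ = √((1 − β)/(1 + β)) for an approaching source ⇒ β = (1 − r²)/(1 + r²) with r = λ'/λ₀.
β = (1 − 0.4694)/(1 + 0.4694) ≈ 0.361.

0.361c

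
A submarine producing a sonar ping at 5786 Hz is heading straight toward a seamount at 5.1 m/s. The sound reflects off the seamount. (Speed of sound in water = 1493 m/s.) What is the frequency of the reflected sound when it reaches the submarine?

The seamount receives the sound from a moving source: f₁ = f₀ · v/(v − v_e) = 5786 × 1493/1487.9 ≈ 5806 Hz.
On the return leg the submarine is a moving observer: f₂ = f₁ · (v + v_e)/v = 5806 × 1498.1/1493 ≈ 5826 Hz.

5826 Hz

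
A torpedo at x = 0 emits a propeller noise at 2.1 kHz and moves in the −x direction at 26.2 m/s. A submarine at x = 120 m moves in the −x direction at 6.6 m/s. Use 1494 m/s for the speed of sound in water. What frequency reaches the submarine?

2.07 kHz

The observer lies on the +x side, so the source is heading away from the observer and the observer is heading toward the source.
General Doppler shift: f' = f · (v + v_o)/(v + v_s).
f' = 2.1 × (1494 + 6.6)/(1494 + 26.2) = 2.1 × 1500.6/1520.2 ≈ 2.07 kHz.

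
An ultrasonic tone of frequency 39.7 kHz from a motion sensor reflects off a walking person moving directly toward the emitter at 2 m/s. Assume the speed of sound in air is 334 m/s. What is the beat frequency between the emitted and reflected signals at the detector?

The walking person first receives the wave as a moving observer: f₁ = f₀ · (v + u)/v = 39.7 × (334 + 2)/334 ≈ 39.938 kHz.
On reflection it acts as a source moving toward the stationary detector: f₂ = f₁ · v/(v − u) = 39.938 × 334/332 ≈ 40.178 kHz.
Equivalently f₂ = f₀ · (v + u)/(v − u).
Beat frequency (with f₀ = 39700 Hz): |f₂ − f₀| = 2u·f₀/(v − u) = 2 × 2 × 39700/332 ≈ 478 Hz.

478 Hz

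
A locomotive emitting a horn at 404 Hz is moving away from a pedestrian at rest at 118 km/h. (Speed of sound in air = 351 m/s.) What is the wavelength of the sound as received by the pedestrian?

118 km/h = 32.78 m/s.
Moving source, stationary observer: f' = f · v/(v + v_s) since the source is receding.
f' = 404 × 351/(351 + 32.78) ≈ 369 Hz.
λ' = v/f' = 351/369.495 ≈ 95.0 cm.

95.0 cm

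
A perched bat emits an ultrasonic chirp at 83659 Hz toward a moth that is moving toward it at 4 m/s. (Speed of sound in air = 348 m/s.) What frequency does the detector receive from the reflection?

At the moth (a moving observer), f₁ = f₀ · (v + u)/v = 83659 × 352/348 ≈ 84621 Hz.
The reflection then acts as a moving source: f₂ = f₁ · v/(v − u) ≈ 85605 Hz.

85605 Hz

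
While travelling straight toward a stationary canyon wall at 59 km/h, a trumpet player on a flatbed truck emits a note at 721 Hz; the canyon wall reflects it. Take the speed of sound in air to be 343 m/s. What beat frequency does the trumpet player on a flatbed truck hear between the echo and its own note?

59 km/h = 16.39 m/s.
The canyon wall receives the sound from a moving source: f₁ = f₀ · v/(v − v_e) = 721 × 343/326.61 ≈ 757.2 Hz.
On the return leg the trumpet player on a flatbed truck is a moving observer: f₂ = f₁ · (v + v_e)/v = 757.2 × 359.39/343 ≈ 793.4 Hz.
Beat against the emitted tone: |f₂ − f₀| = 2v_e·f₀/(v − v_e) = 2 × 16.39 × 721/326.61 ≈ 72 Hz.

72 Hz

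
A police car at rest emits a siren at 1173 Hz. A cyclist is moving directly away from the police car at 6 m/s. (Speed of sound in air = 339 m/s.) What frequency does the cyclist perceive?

1152 Hz

Only the observer moves, away from the source, so f' = f · (v − v_o)/v.
f' = 1173 × (339 − 6)/339 = 1173 × 333/339 ≈ 1152 Hz.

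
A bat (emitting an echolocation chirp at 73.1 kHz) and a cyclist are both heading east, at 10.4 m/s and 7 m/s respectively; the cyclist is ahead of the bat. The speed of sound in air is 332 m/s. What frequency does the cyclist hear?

73.9 kHz

The cyclist is ahead, so the bat is moving toward it while the cyclist is moving away from the bat.
With source approaching and observer receding, f' = f · (v − v_o)/(v − v_s).
f' = 73.1 × (332 − 7)/(332 − 10.4) = 73.1 × 325/321.6 ≈ 73.9 kHz.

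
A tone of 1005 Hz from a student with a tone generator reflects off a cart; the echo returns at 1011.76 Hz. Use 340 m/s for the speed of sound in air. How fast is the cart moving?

1.14 m/s

Double Doppler shift off a moving reflector: f₂ = f₀ · (v + u)/(v − u) (u > 0 toward emitter).
Rearranging, u = v · (f₂ − f₀)/(f₂ + f₀) = 340 × 6.76/2016.76 ≈ 1.14 m/s.
So the cart is moving at 1.14 m/s toward the emitter.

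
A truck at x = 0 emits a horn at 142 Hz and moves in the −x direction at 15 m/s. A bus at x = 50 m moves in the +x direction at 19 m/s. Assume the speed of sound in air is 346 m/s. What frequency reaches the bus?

The observer lies on the +x side, so the source is heading away from the observer and the observer is heading away from the source.
With source receding and observer receding, f' = f · (v − v_o)/(v + v_s).
f' = 142 × (346 − 19)/(346 + 15) = 142 × 327/361 ≈ 129 Hz.

129 Hz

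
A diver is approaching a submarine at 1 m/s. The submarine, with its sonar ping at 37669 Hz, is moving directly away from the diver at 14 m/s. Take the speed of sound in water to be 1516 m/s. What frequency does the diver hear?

With source receding and observer approaching, f' = f · (v + v_o)/(v + v_s).
f' = 37669 × (1516 + 1)/(1516 + 14) = 37669 × 1517/1530 ≈ 37349 Hz.

37349 Hz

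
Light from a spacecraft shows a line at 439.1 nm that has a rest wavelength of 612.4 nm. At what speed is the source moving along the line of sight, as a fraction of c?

λ'/λ₀ = 0.7170 < 1 (blueshift), so the source is approaching.
λ'/λ₀ = √((1 − β)/(1 + β)) for an approaching source ⇒ β = (1 − r²)/(1 + r²) with r = λ'/λ₀.
β = (1 − 0.5141)/(1 + 0.5141) ≈ 0.321.

0.321c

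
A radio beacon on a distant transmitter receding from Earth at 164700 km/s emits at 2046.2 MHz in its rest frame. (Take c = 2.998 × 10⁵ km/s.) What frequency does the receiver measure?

1103.5 MHz

β = v/c = 164700/299800 = 0.5494.
Relativistic Doppler for frequency: f' = f₀ · √((1 − β)/(1 + β)).
f' = 2046.2 × √(0.4506/1.5494) = 2046.2 × 0.53931 ≈ 1103.5 MHz.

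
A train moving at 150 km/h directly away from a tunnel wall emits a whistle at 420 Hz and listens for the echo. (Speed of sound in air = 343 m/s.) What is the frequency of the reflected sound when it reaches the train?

329 Hz

150 km/h = 41.67 m/s.
The tunnel wall receives the sound from a moving source: f₁ = f₀ · v/(v + v_e) = 420 × 343/384.67 ≈ 375 Hz.
On the return leg the train is a moving observer: f₂ = f₁ · (v − v_e)/v = 375 × 301.33/343 ≈ 329 Hz.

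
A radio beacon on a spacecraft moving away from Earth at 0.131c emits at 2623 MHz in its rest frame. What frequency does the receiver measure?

Relativistic Doppler for frequency: f' = f₀ · √((1 − β)/(1 + β)).
f' = 2623 × √(0.8690/1.1310) = 2623 × 0.87655 ≈ 2299.2 MHz.

2299.2 MHz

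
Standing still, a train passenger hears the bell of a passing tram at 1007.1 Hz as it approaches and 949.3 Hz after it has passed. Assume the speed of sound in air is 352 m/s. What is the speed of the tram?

f₁/f₂ = (v + v_s)/(v − v_s), so v_s = v · (f₁ − f₂)/(f₁ + f₂).
v_s = 352 × (1007.1 − 949.3)/(1007.1 + 949.3) = 352 × 57.8/1956.4 ≈ 10.4 m/s.

10.4 m/s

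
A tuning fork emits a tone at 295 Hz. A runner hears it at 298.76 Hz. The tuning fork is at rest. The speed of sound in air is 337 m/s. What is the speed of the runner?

4.3 m/s

f' > f, so the runner is approaching.
f' = f · (v + v_o)/v ⇒ v_o = v · |f'/f − 1|.
v_o = 337 × |298.76/295 − 1| = 337 × 0.01275 ≈ 4.3 m/s.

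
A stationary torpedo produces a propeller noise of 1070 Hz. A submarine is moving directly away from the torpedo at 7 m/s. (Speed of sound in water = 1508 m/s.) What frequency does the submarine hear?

1065 Hz

Moving observer, stationary source: f' = f · (v − v_o)/v.
f' = 1070 × (1508 − 7)/1508 = 1070 × 1501/1508 ≈ 1065 Hz.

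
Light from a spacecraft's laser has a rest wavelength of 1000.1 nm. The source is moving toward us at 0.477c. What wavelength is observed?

Relativistic Doppler for wavelength: λ' = λ₀ · √((1 − β)/(1 + β)).
λ' = 1000.1 × √(0.5230/1.4770) = 1000.1 × 0.59506 ≈ 595.1 nm.

595.1 nm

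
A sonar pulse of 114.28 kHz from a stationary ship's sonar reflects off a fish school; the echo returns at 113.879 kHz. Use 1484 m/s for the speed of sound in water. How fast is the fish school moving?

Double Doppler shift off a moving reflector: f₂ = f₀ · (v + u)/(v − u) (u > 0 toward emitter).
Rearranging, u = v · (f₂ − f₀)/(f₂ + f₀) = 1484 × -0.401/228.159 ≈ -2.61 m/s.
So the fish school is moving at 2.61 m/s away from the emitter.

2.61 m/s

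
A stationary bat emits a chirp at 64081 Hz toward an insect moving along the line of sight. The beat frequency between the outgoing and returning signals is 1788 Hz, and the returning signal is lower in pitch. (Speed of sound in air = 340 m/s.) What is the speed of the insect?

Double Doppler shift off a moving reflector: f₂ = f₀ · (v + u)/(v − u) (u > 0 toward emitter).
Returning signal is lower, so f₂ = f₀ − Δf = 64081 − 1788 = 62293 Hz.
Rearranging, u = v · (f₂ − f₀)/(f₂ + f₀) = 340 × -1788/126374 ≈ -4.8 m/s.
So the insect is moving at 4.8 m/s away from the emitter.

4.8 m/s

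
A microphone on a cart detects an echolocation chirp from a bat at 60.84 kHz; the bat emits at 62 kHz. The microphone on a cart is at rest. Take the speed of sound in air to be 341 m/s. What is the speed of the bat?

f' < f, so the bat is receding.
f' = f · v/(v + v_s) ⇒ v_s = v · |1 − f/f'|.
v_s = 341 × |1 − 62/60.84| = 341 × 0.01907 ≈ 6.5 m/s.

6.5 m/s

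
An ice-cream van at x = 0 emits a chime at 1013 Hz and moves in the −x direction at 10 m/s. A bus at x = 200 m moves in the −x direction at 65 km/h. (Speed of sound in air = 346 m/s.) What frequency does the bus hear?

1036 Hz

65 km/h = 18.06 m/s.
The observer lies on the +x side, so the source is heading away from the observer and the observer is heading toward the source.
With source receding and observer approaching, f' = f · (v + v_o)/(v + v_s).
f' = 1013 × (346 + 18.06)/(346 + 10) = 1013 × 364.06/356 ≈ 1036 Hz.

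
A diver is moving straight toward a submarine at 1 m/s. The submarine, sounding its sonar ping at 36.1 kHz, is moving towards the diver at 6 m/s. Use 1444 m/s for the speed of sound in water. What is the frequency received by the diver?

36.3 kHz

General Doppler shift: f' = f · (v + v_o)/(v − v_s).
f' = 36.1 × (1444 + 1)/(1444 − 6) = 36.1 × 1445/1438 ≈ 36.3 kHz.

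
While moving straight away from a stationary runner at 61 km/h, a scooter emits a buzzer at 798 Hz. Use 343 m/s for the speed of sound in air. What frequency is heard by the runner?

61 km/h = 16.94 m/s.
Only the source moves, away from the listener, so f' = f · v/(v + v_s).
f' = 798 × 343/(343 + 16.94) = 798 × 343/359.9 ≈ 760 Hz.

760 Hz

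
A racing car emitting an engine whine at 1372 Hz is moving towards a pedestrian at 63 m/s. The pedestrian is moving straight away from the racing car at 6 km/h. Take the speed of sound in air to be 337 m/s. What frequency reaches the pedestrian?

6 km/h = 1.667 m/s.
With source approaching and observer receding, f' = f · (v − v_o)/(v − v_s).
f' = 1372 × (337 − 1.667)/(337 − 63) = 1372 × 335.33/274 ≈ 1679 Hz.

1679 Hz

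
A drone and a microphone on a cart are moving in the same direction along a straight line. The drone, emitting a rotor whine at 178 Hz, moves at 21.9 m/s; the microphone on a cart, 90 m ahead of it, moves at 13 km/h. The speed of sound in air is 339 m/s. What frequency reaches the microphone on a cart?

188 Hz

13 km/h = 3.611 m/s.
The microphone on a cart is ahead, so the drone is moving toward it while the microphone on a cart is moving away from the drone.
Both move, so f' = f · (v − v_o)/(v − v_s).
f' = 178 × (339 − 3.611)/(339 − 21.9) = 178 × 335.39/317.1 ≈ 188 Hz.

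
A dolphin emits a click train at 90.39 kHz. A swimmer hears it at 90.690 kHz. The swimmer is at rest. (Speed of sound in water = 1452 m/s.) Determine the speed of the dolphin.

4.8 m/s

f' > f, so the dolphin is approaching.
f' = f · v/(v − v_s) ⇒ v_s = v · |1 − f/f'|.
v_s = 1452 × |1 − 90.39/90.690| = 1452 × 0.003308 ≈ 4.8 m/s.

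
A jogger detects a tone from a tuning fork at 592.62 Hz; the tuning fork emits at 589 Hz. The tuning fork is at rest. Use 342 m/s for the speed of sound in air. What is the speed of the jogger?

f' > f, so the jogger is approaching.
f' = f · (v + v_o)/v ⇒ v_o = v · |f'/f − 1|.
v_o = 342 × |592.62/589 − 1| = 342 × 0.006146 ≈ 2.10 m/s.

2.10 m/s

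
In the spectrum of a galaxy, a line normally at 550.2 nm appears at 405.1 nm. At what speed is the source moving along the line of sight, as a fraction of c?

λ'/λ₀ = 0.7363 < 1 (blueshift), so the source is approaching.
λ'/λ₀ = √((1 − β)/(1 + β)) for an approaching source ⇒ β = (1 − r²)/(1 + r²) with r = λ'/λ₀.
β = (1 − 0.5421)/(1 + 0.5421) ≈ 0.297.

0.297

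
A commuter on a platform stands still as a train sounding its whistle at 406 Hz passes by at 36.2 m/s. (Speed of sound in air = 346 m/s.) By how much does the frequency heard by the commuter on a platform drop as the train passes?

85.9 Hz

Approaching: f₁ = f · v/(v − v_s) = 406 × 346/309.8 ≈ 453.4 Hz.
Receding: f₂ = f · v/(v + v_s) = 406 × 346/382.2 ≈ 367.5 Hz.
Drop: f₁ − f₂ = 2f·v·v_s/(v² − v_s²) = 2 × 406 × 346 × 36.2/(346² − 36.2²) ≈ 85.9 Hz.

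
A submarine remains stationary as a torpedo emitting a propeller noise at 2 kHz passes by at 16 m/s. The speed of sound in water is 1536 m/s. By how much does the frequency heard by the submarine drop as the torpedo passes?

0.0417 kHz

Approaching: f₁ = f · v/(v − v_s) = 2 × 1536/1520 ≈ 2.0211 kHz.
Receding: f₂ = f · v/(v + v_s) = 2 × 1536/1552 ≈ 1.9794 kHz.
Drop: f₁ − f₂ = 2f·v·v_s/(v² − v_s²) = 2 × 2 × 1536 × 16/(1536² − 16²) ≈ 0.0417 kHz.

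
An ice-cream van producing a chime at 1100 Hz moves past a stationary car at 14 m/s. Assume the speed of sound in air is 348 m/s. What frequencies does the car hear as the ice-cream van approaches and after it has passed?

Approaching: f₁ = f · v/(v − v_s) = 1100 × 348/334 ≈ 1146 Hz.
Receding: f₂ = f · v/(v + v_s) = 1100 × 348/362 ≈ 1057 Hz.

1146 Hz approaching; 1057 Hz receding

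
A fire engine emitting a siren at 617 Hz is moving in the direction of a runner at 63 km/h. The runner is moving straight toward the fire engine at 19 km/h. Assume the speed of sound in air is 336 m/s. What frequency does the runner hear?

63 km/h = 17.5 m/s; 19 km/h = 5.278 m/s.
General Doppler shift: f' = f · (v + v_o)/(v − v_s).
f' = 617 × (336 + 5.278)/(336 − 17.5) = 617 × 341.28/318.5 ≈ 661 Hz.

661 Hz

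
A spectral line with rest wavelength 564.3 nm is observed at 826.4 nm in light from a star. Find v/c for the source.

0.364

λ'/λ₀ = 1.4645 > 1 (redshift), so the source is receding.
λ'/λ₀ = √((1 + β)/(1 − β)) for a receding source ⇒ β = (r² − 1)/(r² + 1) with r = λ'/λ₀.
β = (2.1447 − 1)/(2.1447 + 1) ≈ 0.364.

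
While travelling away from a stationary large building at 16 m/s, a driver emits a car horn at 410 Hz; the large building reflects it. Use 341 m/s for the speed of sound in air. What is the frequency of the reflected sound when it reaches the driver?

The large building receives the sound from a moving source: f₁ = f₀ · v/(v + v_e) = 410 × 341/357 ≈ 392 Hz.
On the return leg the driver is a moving observer: f₂ = f₁ · (v − v_e)/v = 392 × 325/341 ≈ 373 Hz.
Equivalently f₂ = f₀ · (v − v_e)/(v + v_e).

373 Hz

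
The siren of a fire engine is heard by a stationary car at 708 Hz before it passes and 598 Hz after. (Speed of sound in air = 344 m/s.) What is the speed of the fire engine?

f₁/f₂ = (v + v_s)/(v − v_s), so v_s = v · (f₁ − f₂)/(f₁ + f₂).
v_s = 344 × (708 − 598)/(708 + 598) = 344 × 110/1306 ≈ 29 m/s.

29 m/s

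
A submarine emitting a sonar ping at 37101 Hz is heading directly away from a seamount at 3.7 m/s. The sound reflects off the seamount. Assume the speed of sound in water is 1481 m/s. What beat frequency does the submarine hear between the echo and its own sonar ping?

The seamount receives the sound from a moving source: f₁ = f₀ · v/(v + v_e) = 37101 × 1481/1484.7 ≈ 37008.5 Hz.
On the return leg the submarine is a moving observer: f₂ = f₁ · (v − v_e)/v = 37008.5 × 1477.3/1481 ≈ 36916.1 Hz.
Equivalently f₂ = f₀ · (v − v_e)/(v + v_e).
Beat against the emitted tone: |f₂ − f₀| = 2v_e·f₀/(v + v_e) = 2 × 3.7 × 37101/1484.7 ≈ 185 Hz.

185 Hz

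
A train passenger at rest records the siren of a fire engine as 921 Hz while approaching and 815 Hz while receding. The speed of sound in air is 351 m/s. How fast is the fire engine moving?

f₁/f₂ = (v + v_s)/(v − v_s), so v_s = v · (f₁ − f₂)/(f₁ + f₂).
v_s = 351 × (921 − 815)/(921 + 815) = 351 × 106/1736 ≈ 21.4 m/s.

21.4 m/s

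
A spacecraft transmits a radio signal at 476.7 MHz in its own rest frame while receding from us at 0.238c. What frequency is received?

Relativistic Doppler for frequency: f' = f₀ · √((1 − β)/(1 + β)).
f' = 476.7 × √(0.7620/1.2380) = 476.7 × 0.78454 ≈ 374.0 MHz.

374.0 MHz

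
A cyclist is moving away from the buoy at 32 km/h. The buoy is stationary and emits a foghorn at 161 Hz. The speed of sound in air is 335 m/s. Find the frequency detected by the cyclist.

157 Hz

32 km/h = 8.889 m/s.
Only the observer moves, away from the source, so f' = f · (v − v_o)/v.
f' = 161 × (335 − 8.889)/335 = 161 × 326.11/335 ≈ 157 Hz.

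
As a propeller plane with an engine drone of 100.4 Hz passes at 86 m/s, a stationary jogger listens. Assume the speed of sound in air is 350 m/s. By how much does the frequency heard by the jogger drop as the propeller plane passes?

52.5 Hz

Approaching: f₁ = f · v/(v − v_s) = 100.4 × 350/264 ≈ 133.1 Hz.
Receding: f₂ = f · v/(v + v_s) = 100.4 × 350/436 ≈ 80.6 Hz.
Drop: f₁ − f₂ = 2f·v·v_s/(v² − v_s²) = 2 × 100.4 × 350 × 86/(350² − 86²) ≈ 52.5 Hz.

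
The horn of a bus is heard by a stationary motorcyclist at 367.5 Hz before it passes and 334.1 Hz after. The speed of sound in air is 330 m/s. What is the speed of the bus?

15.7 m/s

f₁/f₂ = (v + v_s)/(v − v_s), so v_s = v · (f₁ − f₂)/(f₁ + f₂).
v_s = 330 × (367.5 − 334.1)/(367.5 + 334.1) = 330 × 33.4/701.6 ≈ 15.7 m/s.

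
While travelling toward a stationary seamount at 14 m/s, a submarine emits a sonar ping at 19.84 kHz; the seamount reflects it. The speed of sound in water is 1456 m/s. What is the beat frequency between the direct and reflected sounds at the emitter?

The seamount receives the sound from a moving source: f₁ = f₀ · v/(v − v_e) = 19.84 × 1456/1442 ≈ 20.033 kHz.
On the return leg the submarine is a moving observer: f₂ = f₁ · (v + v_e)/v = 20.033 × 1470/1456 ≈ 20.225 kHz.
Equivalently f₂ = f₀ · (v + v_e)/(v − v_e).
Beat against the emitted tone (with f₀ = 19840 Hz): |f₂ − f₀| = 2v_e·f₀/(v − v_e) = 2 × 14 × 19840/1442 ≈ 385 Hz.

385 Hz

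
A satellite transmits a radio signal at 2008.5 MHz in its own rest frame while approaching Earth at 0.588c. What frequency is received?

Relativistic Doppler for frequency: f' = f₀ · √((1 + β)/(1 − β)).
f' = 2008.5 × √(1.5880/0.4120) = 2008.5 × 1.96325 ≈ 3943.2 MHz.

3943.2 MHz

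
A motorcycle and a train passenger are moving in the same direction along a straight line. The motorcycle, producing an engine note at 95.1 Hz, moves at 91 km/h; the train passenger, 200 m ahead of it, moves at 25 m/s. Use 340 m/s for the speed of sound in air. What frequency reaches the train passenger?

95 Hz

91 km/h = 25.28 m/s.
The train passenger is ahead, so the motorcycle is moving toward it while the train passenger is moving away from the motorcycle.
General Doppler shift: f' = f · (v − v_o)/(v − v_s).
f' = 95.1 × (340 − 25)/(340 − 25.28) = 95.1 × 315/314.72 ≈ 95 Hz.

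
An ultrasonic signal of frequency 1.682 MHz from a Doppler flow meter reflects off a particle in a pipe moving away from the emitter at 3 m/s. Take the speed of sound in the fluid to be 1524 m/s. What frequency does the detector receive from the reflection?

At the particle in a pipe (a moving observer), f₁ = f₀ · (v − u)/v = 1.682 × 1521/1524 ≈ 1.6787 MHz.
On reflection it acts as a source moving away from the stationary detector: f₂ = f₁ · v/(v + u) = 1.6787 × 1524/1527 ≈ 1.6754 MHz.

1.6754 MHz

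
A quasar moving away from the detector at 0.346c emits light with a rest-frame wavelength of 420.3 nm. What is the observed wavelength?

Relativistic Doppler for wavelength: λ' = λ₀ · √((1 + β)/(1 − β)).
λ' = 420.3 × √(1.3460/0.6540) = 420.3 × 1.43461 ≈ 603.0 nm.

603.0 nm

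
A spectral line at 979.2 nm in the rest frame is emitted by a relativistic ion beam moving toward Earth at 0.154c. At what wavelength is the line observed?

838.4 nm

Relativistic Doppler for wavelength: λ' = λ₀ · √((1 − β)/(1 + β)).
λ' = 979.2 × √(0.8460/1.1540) = 979.2 × 0.85621 ≈ 838.4 nm.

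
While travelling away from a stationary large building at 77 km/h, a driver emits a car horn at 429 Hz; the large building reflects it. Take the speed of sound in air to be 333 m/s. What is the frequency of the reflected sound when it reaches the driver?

77 km/h = 21.39 m/s.
The large building receives the sound from a moving source: f₁ = f₀ · v/(v + v_e) = 429 × 333/354.39 ≈ 403 Hz.
On the return leg the driver is a moving observer: f₂ = f₁ · (v − v_e)/v = 403 × 311.61/333 ≈ 377 Hz.
Equivalently f₂ = f₀ · (v − v_e)/(v + v_e).

377 Hz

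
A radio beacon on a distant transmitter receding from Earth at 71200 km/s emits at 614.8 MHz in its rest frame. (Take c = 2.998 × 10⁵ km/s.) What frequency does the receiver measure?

482.6 MHz

β = v/c = 71200/299800 = 0.2375.
Relativistic Doppler for frequency: f' = f₀ · √((1 − β)/(1 + β)).
f' = 614.8 × √(0.7625/1.2375) = 614.8 × 0.78497 ≈ 482.6 MHz.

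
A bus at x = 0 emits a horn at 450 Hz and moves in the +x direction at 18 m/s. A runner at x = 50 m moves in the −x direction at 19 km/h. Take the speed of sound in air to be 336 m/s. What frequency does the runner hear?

483 Hz

19 km/h = 5.278 m/s.
The observer lies on the +x side, so the source is heading toward the observer and the observer is heading toward the source.
With source approaching and observer approaching, f' = f · (v + v_o)/(v − v_s).
f' = 450 × (336 + 5.278)/(336 − 18) = 450 × 341.28/318 ≈ 483 Hz.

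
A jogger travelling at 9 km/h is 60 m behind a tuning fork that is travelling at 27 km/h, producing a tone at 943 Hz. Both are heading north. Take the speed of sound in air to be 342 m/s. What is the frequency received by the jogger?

27 km/h = 7.5 m/s; 9 km/h = 2.5 m/s.
The jogger is behind, so the tuning fork is moving away from it while the jogger is moving toward the tuning fork.
Both move, so f' = f · (v + v_o)/(v + v_s).
f' = 943 × (342 + 2.5)/(342 + 7.5) = 943 × 344.5/349.5 ≈ 930 Hz.

930 Hz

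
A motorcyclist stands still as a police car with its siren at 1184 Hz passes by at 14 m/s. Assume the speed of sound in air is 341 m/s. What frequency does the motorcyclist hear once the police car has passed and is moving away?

Receding: f₂ = f · v/(v + v_s) = 1184 × 341/355 ≈ 1137 Hz.

1137 Hz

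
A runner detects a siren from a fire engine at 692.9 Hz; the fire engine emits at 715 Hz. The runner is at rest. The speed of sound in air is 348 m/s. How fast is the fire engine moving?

f' < f, so the fire engine is receding.
f' = f · v/(v + v_s) ⇒ v_s = v · |1 − f/f'|.
v_s = 348 × |1 − 715/692.9| = 348 × 0.03189 ≈ 11.1 m/s.

11.1 m/s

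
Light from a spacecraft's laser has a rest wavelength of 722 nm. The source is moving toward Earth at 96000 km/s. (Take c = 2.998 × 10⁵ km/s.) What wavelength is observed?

β = v/c = 96000/299800 = 0.3202.
Relativistic Doppler for wavelength: λ' = λ₀ · √((1 − β)/(1 + β)).
λ' = 722 × √(0.6798/1.3202) = 722 × 0.71757 ≈ 518.1 nm.

518.1 nm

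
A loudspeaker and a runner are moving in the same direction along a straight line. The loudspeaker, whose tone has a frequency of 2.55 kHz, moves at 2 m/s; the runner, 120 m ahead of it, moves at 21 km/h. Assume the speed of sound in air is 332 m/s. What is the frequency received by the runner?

2.52 kHz

21 km/h = 5.833 m/s.
The runner is ahead, so the loudspeaker is moving toward it while the runner is moving away from the loudspeaker.
General Doppler shift: f' = f · (v − v_o)/(v − v_s).
f' = 2.55 × (332 − 5.833)/(332 − 2) = 2.55 × 326.17/330 ≈ 2.52 kHz.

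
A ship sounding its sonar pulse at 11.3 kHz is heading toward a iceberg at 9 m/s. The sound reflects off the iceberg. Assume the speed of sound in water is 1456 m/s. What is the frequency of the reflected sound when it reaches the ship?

11.44 kHz

The iceberg receives the sound from a moving source: f₁ = f₀ · v/(v − v_e) = 11.3 × 1456/1447 ≈ 11.37 kHz.
On the return leg the ship is a moving observer: f₂ = f₁ · (v + v_e)/v = 11.37 × 1465/1456 ≈ 11.44 kHz.
Equivalently f₂ = f₀ · (v + v_e)/(v − v_e).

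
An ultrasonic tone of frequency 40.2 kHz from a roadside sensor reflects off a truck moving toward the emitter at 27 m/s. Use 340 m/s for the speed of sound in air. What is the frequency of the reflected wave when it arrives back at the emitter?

47.1 kHz

At the truck (a moving observer), f₁ = f₀ · (v + u)/v = 40.2 × 367/340 ≈ 43.4 kHz.
The reflection then acts as a moving source: f₂ = f₁ · v/(v − u) ≈ 47.1 kHz.
Equivalently f₂ = f₀ · (v + u)/(v − u).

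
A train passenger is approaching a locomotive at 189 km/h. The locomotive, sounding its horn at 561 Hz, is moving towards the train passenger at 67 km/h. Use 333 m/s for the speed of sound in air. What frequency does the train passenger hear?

688 Hz

67 km/h = 18.61 m/s; 189 km/h = 52.5 m/s.
With source approaching and observer approaching, f' = f · (v + v_o)/(v − v_s).
f' = 561 × (333 + 52.5)/(333 − 18.61) = 561 × 385.5/314.39 ≈ 688 Hz.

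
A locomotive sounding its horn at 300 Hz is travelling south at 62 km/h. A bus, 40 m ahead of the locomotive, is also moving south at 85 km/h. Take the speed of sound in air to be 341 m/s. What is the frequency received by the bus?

62 km/h = 17.22 m/s; 85 km/h = 23.61 m/s.
The bus is ahead, so the locomotive is moving toward it while the bus is moving away from the locomotive.
Both move, so f' = f · (v − v_o)/(v − v_s).
f' = 300 × (341 − 23.61)/(341 − 17.22) = 300 × 317.39/323.78 ≈ 294 Hz.

294 Hz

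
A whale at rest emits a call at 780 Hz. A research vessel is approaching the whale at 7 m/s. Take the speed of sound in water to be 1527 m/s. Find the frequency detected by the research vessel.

Only the observer moves, toward the source, so f' = f · (v + v_o)/v.
f' = 780 × (1527 + 7)/1527 = 780 × 1534/1527 ≈ 784 Hz.

784 Hz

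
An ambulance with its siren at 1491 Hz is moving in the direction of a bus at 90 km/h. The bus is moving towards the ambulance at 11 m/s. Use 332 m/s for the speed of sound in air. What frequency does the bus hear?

90 km/h = 25 m/s.
General Doppler shift: f' = f · (v + v_o)/(v − v_s).
f' = 1491 × (332 + 11)/(332 − 25) = 1491 × 343/307 ≈ 1666 Hz.

1666 Hz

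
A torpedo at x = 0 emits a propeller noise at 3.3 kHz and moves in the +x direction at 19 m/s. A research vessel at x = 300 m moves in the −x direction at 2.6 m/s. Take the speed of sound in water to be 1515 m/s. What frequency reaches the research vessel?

3.35 kHz

The observer lies on the +x side, so the source is heading toward the observer and the observer is heading toward the source.
Both move, so f' = f · (v + v_o)/(v − v_s).
f' = 3.3 × (1515 + 2.6)/(1515 − 19) = 3.3 × 1517.6/1496 ≈ 3.35 kHz.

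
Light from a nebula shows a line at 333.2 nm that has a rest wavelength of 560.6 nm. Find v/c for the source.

0.478c

λ'/λ₀ = 0.5944 < 1 (blueshift), so the source is approaching.
λ'/λ₀ = √((1 − β)/(1 + β)) for an approaching source ⇒ β = (1 − r²)/(1 + r²) with r = λ'/λ₀.
β = (1 − 0.3533)/(1 + 0.3533) ≈ 0.478.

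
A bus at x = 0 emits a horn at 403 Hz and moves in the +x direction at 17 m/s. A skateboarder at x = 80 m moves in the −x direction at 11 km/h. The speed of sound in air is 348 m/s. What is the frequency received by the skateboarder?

427 Hz

11 km/h = 3.056 m/s.
The observer lies on the +x side, so the source is heading toward the observer and the observer is heading toward the source.
General Doppler shift: f' = f · (v + v_o)/(v − v_s).
f' = 403 × (348 + 3.056)/(348 − 17) = 403 × 351.06/331 ≈ 427 Hz.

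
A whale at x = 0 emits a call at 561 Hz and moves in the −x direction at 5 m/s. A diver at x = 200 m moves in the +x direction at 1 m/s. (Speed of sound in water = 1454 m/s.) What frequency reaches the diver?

The observer lies on the +x side, so the source is heading away from the observer and the observer is heading away from the source.
With source receding and observer receding, f' = f · (v − v_o)/(v + v_s).
f' = 561 × (1454 − 1)/(1454 + 5) = 561 × 1453/1459 ≈ 559 Hz.

559 Hz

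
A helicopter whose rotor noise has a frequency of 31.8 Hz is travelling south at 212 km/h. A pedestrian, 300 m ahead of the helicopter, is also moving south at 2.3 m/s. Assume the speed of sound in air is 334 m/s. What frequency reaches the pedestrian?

38.3 Hz

212 km/h = 58.89 m/s.
The pedestrian is ahead, so the helicopter is moving toward it while the pedestrian is moving away from the helicopter.
With source approaching and observer receding, f' = f · (v − v_o)/(v − v_s).
f' = 31.8 × (334 − 2.3)/(334 − 58.89) = 31.8 × 331.7/275.11 ≈ 38.3 Hz.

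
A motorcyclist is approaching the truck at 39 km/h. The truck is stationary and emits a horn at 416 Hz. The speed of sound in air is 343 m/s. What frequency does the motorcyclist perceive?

429 Hz

39 km/h = 10.83 m/s.
Only the observer moves, toward the source, so f' = f · (v + v_o)/v.
f' = 416 × (343 + 10.83)/343 = 416 × 353.83/343 ≈ 429 Hz.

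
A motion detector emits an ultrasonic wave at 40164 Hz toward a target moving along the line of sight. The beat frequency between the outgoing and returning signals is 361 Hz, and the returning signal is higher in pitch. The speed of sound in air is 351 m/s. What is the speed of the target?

Double Doppler shift off a moving reflector: f₂ = f₀ · (v + u)/(v − u) (u > 0 toward emitter).
Returning signal is higher, so f₂ = f₀ + Δf = 40164 + 361 = 40525 Hz.
Rearranging, u = v · (f₂ − f₀)/(f₂ + f₀) = 351 × 361/80689 ≈ 1.57 m/s.
So the target is moving at 1.57 m/s toward the emitter.

1.57 m/s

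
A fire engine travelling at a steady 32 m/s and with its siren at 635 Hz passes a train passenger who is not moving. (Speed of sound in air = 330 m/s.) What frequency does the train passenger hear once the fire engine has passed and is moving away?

Receding: f₂ = f · v/(v + v_s) = 635 × 330/362 ≈ 579 Hz.

579 Hz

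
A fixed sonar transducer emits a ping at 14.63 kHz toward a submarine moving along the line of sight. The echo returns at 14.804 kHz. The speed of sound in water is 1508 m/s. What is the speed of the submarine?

8.9 m/s

Double Doppler shift off a moving reflector: f₂ = f₀ · (v + u)/(v − u) (u > 0 toward emitter).
Rearranging, u = v · (f₂ − f₀)/(f₂ + f₀) = 1508 × 0.174/29.434 ≈ 8.9 m/s.
So the submarine is moving at 8.9 m/s toward the emitter.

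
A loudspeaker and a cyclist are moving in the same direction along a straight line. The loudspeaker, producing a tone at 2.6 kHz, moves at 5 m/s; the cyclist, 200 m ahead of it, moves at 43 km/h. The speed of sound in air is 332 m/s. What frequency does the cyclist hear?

2.54 kHz

43 km/h = 11.94 m/s.
The cyclist is ahead, so the loudspeaker is moving toward it while the cyclist is moving away from the loudspeaker.
General Doppler shift: f' = f · (v − v_o)/(v − v_s).
f' = 2.6 × (332 − 11.94)/(332 − 5) = 2.6 × 320.06/327 ≈ 2.54 kHz.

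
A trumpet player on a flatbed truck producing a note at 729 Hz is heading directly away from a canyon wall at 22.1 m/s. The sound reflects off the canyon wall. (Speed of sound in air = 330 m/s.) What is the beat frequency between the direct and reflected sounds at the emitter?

92 Hz

The canyon wall receives the sound from a moving source: f₁ = f₀ · v/(v + v_e) = 729 × 330/352.1 ≈ 683.2 Hz.
On the return leg the trumpet player on a flatbed truck is a moving observer: f₂ = f₁ · (v − v_e)/v = 683.2 × 307.9/330 ≈ 637.5 Hz.
Beat against the emitted tone: |f₂ − f₀| = 2v_e·f₀/(v + v_e) = 2 × 22.1 × 729/352.1 ≈ 92 Hz.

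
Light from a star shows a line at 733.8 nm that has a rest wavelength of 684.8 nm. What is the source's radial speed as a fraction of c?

λ'/λ₀ = 1.0716 > 1 (redshift), so the source is receding.
λ'/λ₀ = √((1 + β)/(1 − β)) for a receding source ⇒ β = (r² − 1)/(r² + 1) with r = λ'/λ₀.
β = (1.1482 − 1)/(1.1482 + 1) ≈ 0.069.

0.069c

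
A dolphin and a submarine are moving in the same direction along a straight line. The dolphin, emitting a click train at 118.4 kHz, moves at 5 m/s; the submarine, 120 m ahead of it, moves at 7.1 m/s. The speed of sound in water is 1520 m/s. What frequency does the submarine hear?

The submarine is ahead, so the dolphin is moving toward it while the submarine is moving away from the dolphin.
Both move, so f' = f · (v − v_o)/(v − v_s).
f' = 118.4 × (1520 − 7.1)/(1520 − 5) = 118.4 × 1512.9/1515 ≈ 118.2 kHz.

118.2 kHz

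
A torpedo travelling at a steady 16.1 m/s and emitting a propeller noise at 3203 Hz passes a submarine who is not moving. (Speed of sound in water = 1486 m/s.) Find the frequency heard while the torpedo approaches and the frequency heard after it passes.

3238 Hz approaching; 3169 Hz receding

Approaching: f₁ = f · v/(v − v_s) = 3203 × 1486/1469.9 ≈ 3238 Hz.
Receding: f₂ = f · v/(v + v_s) = 3203 × 1486/1502.1 ≈ 3169 Hz.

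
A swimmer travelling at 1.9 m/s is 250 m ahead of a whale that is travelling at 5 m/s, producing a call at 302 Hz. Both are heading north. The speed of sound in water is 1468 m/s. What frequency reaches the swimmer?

The swimmer is ahead, so the whale is moving toward it while the swimmer is moving away from the whale.
General Doppler shift: f' = f · (v − v_o)/(v − v_s).
f' = 302 × (1468 − 1.9)/(1468 − 5) = 302 × 1466.1/1463 ≈ 303 Hz.

303 Hz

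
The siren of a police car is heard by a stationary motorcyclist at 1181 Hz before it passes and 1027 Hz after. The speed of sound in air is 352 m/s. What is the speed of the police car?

f₁/f₂ = (v + v_s)/(v − v_s), so v_s = v · (f₁ − f₂)/(f₁ + f₂).
v_s = 352 × (1181 − 1027)/(1181 + 1027) = 352 × 154/2208 ≈ 24.6 m/s.

24.6 m/s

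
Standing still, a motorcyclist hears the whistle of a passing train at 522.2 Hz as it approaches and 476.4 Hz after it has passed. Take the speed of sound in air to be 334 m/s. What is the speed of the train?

15.3 m/s

f₁/f₂ = (v + v_s)/(v − v_s), so v_s = v · (f₁ − f₂)/(f₁ + f₂).
v_s = 334 × (522.2 − 476.4)/(522.2 + 476.4) = 334 × 45.8/998.6 ≈ 15.3 m/s.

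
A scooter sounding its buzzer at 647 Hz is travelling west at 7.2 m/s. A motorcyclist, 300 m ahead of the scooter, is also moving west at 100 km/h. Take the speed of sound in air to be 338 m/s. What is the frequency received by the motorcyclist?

100 km/h = 27.78 m/s.
The motorcyclist is ahead, so the scooter is moving toward it while the motorcyclist is moving away from the scooter.
With source approaching and observer receding, f' = f · (v − v_o)/(v − v_s).
f' = 647 × (338 − 27.78)/(338 − 7.2) = 647 × 310.22/330.8 ≈ 607 Hz.

607 Hz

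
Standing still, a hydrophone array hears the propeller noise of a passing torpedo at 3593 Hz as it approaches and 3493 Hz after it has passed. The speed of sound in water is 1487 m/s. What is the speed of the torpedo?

f₁/f₂ = (v + v_s)/(v − v_s), so v_s = v · (f₁ − f₂)/(f₁ + f₂).
v_s = 1487 × (3593 − 3493)/(3593 + 3493) = 1487 × 100/7086 ≈ 21.0 m/s.

21.0 m/s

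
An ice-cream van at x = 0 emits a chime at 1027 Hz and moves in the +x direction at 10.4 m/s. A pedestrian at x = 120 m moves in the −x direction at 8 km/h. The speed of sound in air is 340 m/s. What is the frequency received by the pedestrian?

1066 Hz

8 km/h = 2.222 m/s.
The observer lies on the +x side, so the source is heading toward the observer and the observer is heading toward the source.
Both move, so f' = f · (v + v_o)/(v − v_s).
f' = 1027 × (340 + 2.222)/(340 − 10.4) = 1027 × 342.22/329.6 ≈ 1066 Hz.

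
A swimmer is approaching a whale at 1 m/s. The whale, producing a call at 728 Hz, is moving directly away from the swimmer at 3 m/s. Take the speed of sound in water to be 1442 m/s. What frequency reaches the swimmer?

727 Hz

Both move, so f' = f · (v + v_o)/(v + v_s).
f' = 728 × (1442 + 1)/(1442 + 3) = 728 × 1443/1445 ≈ 727 Hz.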